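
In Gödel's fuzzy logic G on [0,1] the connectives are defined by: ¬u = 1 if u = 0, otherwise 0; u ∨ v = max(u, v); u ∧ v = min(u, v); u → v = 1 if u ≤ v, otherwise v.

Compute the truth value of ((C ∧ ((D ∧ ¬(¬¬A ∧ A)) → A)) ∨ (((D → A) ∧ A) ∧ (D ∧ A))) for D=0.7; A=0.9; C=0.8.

¬A: Gödel ¬ of 0.9 = 0 (operand ≠ 0)
¬¬A: Gödel ¬ of 0 = 1 (operand is 0)
(¬¬A ∧ A) = min(1, 0.9) = 0.9
¬(¬¬A ∧ A): Gödel ¬ of 0.9 = 0 (operand ≠ 0)
(D ∧ ¬(¬¬A ∧ A)) = min(0.7, 0) = 0
((D ∧ ¬(¬¬A ∧ A)) → A): 0 ≤ 0.9, so result = 1
(C ∧ ((D ∧ ¬(¬¬A ∧ A)) → A)) = min(0.8, 1) = 0.8
(D → A): 0.7 ≤ 0.9, so result = 1
((D → A) ∧ A) = min(1, 0.9) = 0.9
(D ∧ A) = min(0.7, 0.9) = 0.7
(((D → A) ∧ A) ∧ (D ∧ A)) = min(0.9, 0.7) = 0.7
((C ∧ ((D ∧ ¬(¬¬A ∧ A)) → A)) ∨ (((D → A) ∧ A) ∧ (D ∧ A))) = max(0.8, 0.7) = 0.8

0.80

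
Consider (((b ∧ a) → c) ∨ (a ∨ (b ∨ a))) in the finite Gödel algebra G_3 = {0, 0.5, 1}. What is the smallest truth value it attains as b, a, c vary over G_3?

The minimum is attained at b = 0.5, a = 0.5, c = 0:
  (b ∧ a) = min(0.5, 0.5) = 0.5
  ((b ∧ a) → c): 0.5 > 0, so result = 0
  (b ∨ a) = max(0.5, 0.5) = 0.5
  (a ∨ (b ∨ a)) = max(0.5, 0.5) = 0.5
  (((b ∧ a) → c) ∨ (a ∨ (b ∨ a))) = max(0, 0.5) = 0.5
Checking all 27 assignments confirms none give a value below 0.50.

0.50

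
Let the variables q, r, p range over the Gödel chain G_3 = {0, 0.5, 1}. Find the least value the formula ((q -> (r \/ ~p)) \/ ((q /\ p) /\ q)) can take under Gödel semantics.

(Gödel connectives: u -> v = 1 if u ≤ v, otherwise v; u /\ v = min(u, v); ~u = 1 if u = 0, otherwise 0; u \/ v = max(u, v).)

The minimum is attained at q = 0.5, r = 0, p = 0.5:
  ~p: Gödel ¬ of 0.5 = 0 (operand ≠ 0)
  (r \/ ~p) = max(0, 0) = 0
  (q -> (r \/ ~p)): 0.5 > 0, so result = 0
  (q /\ p) = min(0.5, 0.5) = 0.5
  ((q /\ p) /\ q) = min(0.5, 0.5) = 0.5
  ((q -> (r \/ ~p)) \/ ((q /\ p) /\ q)) = max(0, 0.5) = 0.5
Checking all 27 assignments confirms none give a value below 0.50.

0.50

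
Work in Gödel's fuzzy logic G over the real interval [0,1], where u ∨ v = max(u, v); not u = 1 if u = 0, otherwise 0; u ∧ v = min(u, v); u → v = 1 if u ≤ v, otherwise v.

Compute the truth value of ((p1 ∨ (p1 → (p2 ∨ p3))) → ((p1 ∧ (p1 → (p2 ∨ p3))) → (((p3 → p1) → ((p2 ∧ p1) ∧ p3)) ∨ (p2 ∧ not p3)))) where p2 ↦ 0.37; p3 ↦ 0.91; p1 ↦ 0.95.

(p2 ∨ p3) = max(0.37, 0.91) = 0.91
(p1 → (p2 ∨ p3)): 0.95 > 0.91, so result = 0.91
(p1 ∨ (p1 → (p2 ∨ p3))) = max(0.95, 0.91) = 0.95
(p2 ∨ p3) = max(0.37, 0.91) = 0.91
(p1 → (p2 ∨ p3)): 0.95 > 0.91, so result = 0.91
(p1 ∧ (p1 → (p2 ∨ p3))) = min(0.95, 0.91) = 0.91
(p3 → p1): 0.91 ≤ 0.95, so result = 1
(p2 ∧ p1) = min(0.37, 0.95) = 0.37
((p2 ∧ p1) ∧ p3) = min(0.37, 0.91) = 0.37
((p3 → p1) → ((p2 ∧ p1) ∧ p3)): 1 > 0.37, so result = 0.37
not p3: Gödel ¬ of 0.91 = 0 (operand ≠ 0)
(p2 ∧ not p3) = min(0.37, 0) = 0
(((p3 → p1) → ((p2 ∧ p1) ∧ p3)) ∨ (p2 ∧ not p3)) = max(0.37, 0) = 0.37
((p1 ∧ (p1 → (p2 ∨ p3))) → (((p3 → p1) → ((p2 ∧ p1) ∧ p3)) ∨ (p2 ∧ not p3))): 0.91 > 0.37, so result = 0.37
((p1 ∨ (p1 → (p2 ∨ p3))) → ((p1 ∧ (p1 → (p2 ∨ p3))) → (((p3 → p1) → ((p2 ∧ p1) ∧ p3)) ∨ (p2 ∧ not p3)))): 0.95 > 0.37, so result = 0.37

0.37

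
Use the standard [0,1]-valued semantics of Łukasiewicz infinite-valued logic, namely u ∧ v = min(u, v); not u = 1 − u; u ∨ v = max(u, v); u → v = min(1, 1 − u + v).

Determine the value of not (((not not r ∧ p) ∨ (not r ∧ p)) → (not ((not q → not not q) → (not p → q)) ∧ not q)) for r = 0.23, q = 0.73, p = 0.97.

not r: Łukasiewicz ¬ gives 1 − 0.23 = 0.77
not not r: Łukasiewicz ¬ gives 1 − 0.77 = 0.23
(not not r ∧ p) = min(0.23, 0.97) = 0.23
not r: Łukasiewicz ¬ gives 1 − 0.23 = 0.77
(not r ∧ p) = min(0.77, 0.97) = 0.77
((not not r ∧ p) ∨ (not r ∧ p)) = max(0.23, 0.77) = 0.77
not q: Łukasiewicz ¬ gives 1 − 0.73 = 0.27
not q: Łukasiewicz ¬ gives 1 − 0.73 = 0.27
not not q: Łukasiewicz ¬ gives 1 − 0.27 = 0.73
(not q → not not q): min(1, 1 − 0.27 + 0.73) = 1
not p: Łukasiewicz ¬ gives 1 − 0.97 = 0.03
(not p → q): min(1, 1 − 0.03 + 0.73) = 1
((not q → not not q) → (not p → q)): min(1, 1 − 1 + 1) = 1
not ((not q → not not q) → (not p → q)): Łukasiewicz ¬ gives 1 − 1 = 0
not q: Łukasiewicz ¬ gives 1 − 0.73 = 0.27
(not ((not q → not not q) → (not p → q)) ∧ not q) = min(0, 0.27) = 0
(((not not r ∧ p) ∨ (not r ∧ p)) → (not ((not q → not not q) → (not p → q)) ∧ not q)): min(1, 1 − 0.77 + 0) = 0.23
not (((not not r ∧ p) ∨ (not r ∧ p)) → (not ((not q → not not q) → (not p → q)) ∧ not q)): Łukasiewicz ¬ gives 1 − 0.23 = 0.77

0.77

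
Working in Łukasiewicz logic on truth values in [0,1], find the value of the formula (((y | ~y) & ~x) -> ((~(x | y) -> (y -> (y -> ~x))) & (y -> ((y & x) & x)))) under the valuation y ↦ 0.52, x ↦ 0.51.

1.00

~y: Łukasiewicz ¬ gives 1 − 0.52 = 0.48
(y | ~y) = max(0.52, 0.48) = 0.52
~x: Łukasiewicz ¬ gives 1 − 0.51 = 0.49
((y | ~y) & ~x) = min(0.52, 0.49) = 0.49
(x | y) = max(0.51, 0.52) = 0.52
~(x | y): Łukasiewicz ¬ gives 1 − 0.52 = 0.48
~x: Łukasiewicz ¬ gives 1 − 0.51 = 0.49
(y -> ~x): min(1, 1 − 0.52 + 0.49) = 0.97
(y -> (y -> ~x)): min(1, 1 − 0.52 + 0.97) = 1
(~(x | y) -> (y -> (y -> ~x))): min(1, 1 − 0.48 + 1) = 1
(y & x) = min(0.52, 0.51) = 0.51
((y & x) & x) = min(0.51, 0.51) = 0.51
(y -> ((y & x) & x)): min(1, 1 − 0.52 + 0.51) = 0.99
((~(x | y) -> (y -> (y -> ~x))) & (y -> ((y & x) & x))) = min(1, 0.99) = 0.99
(((y | ~y) & ~x) -> ((~(x | y) -> (y -> (y -> ~x))) & (y -> ((y & x) & x)))): min(1, 1 − 0.49 + 0.99) = 1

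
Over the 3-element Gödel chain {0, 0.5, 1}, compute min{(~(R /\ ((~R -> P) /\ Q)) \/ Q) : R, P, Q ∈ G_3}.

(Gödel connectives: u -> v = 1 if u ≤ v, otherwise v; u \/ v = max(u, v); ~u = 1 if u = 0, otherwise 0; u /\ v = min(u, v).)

0.50

The minimum is attained at R = 0.5, P = 0, Q = 0.5:
  ~R: Gödel ¬ of 0.5 = 0 (operand ≠ 0)
  (~R -> P): 0 ≤ 0, so result = 1
  ((~R -> P) /\ Q) = min(1, 0.5) = 0.5
  (R /\ ((~R -> P) /\ Q)) = min(0.5, 0.5) = 0.5
  ~(R /\ ((~R -> P) /\ Q)): Gödel ¬ of 0.5 = 0 (operand ≠ 0)
  (~(R /\ ((~R -> P) /\ Q)) \/ Q) = max(0, 0.5) = 0.5
Checking all 27 assignments confirms none give a value below 0.50.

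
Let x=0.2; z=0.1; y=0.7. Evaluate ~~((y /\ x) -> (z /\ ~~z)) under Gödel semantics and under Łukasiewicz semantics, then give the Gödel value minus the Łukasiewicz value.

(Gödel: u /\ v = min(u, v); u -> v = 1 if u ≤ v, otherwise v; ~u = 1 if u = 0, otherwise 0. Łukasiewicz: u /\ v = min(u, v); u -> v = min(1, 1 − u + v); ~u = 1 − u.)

Gödel evaluation:
  (y /\ x) = min(0.7, 0.2) = 0.2
  ~z: Gödel ¬ of 0.1 = 0 (operand ≠ 0)
  ~~z: Gödel ¬ of 0 = 1 (operand is 0)
  (z /\ ~~z) = min(0.1, 1) = 0.1
  ((y /\ x) -> (z /\ ~~z)): 0.2 > 0.1, so result = 0.1
  ~((y /\ x) -> (z /\ ~~z)): Gödel ¬ of 0.1 = 0 (operand ≠ 0)
  ~~((y /\ x) -> (z /\ ~~z)): Gödel ¬ of 0 = 1 (operand is 0)
  Gödel value = 1
Łukasiewicz evaluation:
  (y /\ x) = min(0.7, 0.2) = 0.2
  ~z: Łukasiewicz ¬ gives 1 − 0.1 = 0.9
  ~~z: Łukasiewicz ¬ gives 1 − 0.9 = 0.1
  (z /\ ~~z) = min(0.1, 0.1) = 0.1
  ((y /\ x) -> (z /\ ~~z)): min(1, 1 − 0.2 + 0.1) = 0.9
  ~((y /\ x) -> (z /\ ~~z)): Łukasiewicz ¬ gives 1 − 0.9 = 0.1
  ~~((y /\ x) -> (z /\ ~~z)): Łukasiewicz ¬ gives 1 − 0.1 = 0.9
  Łukasiewicz value = 0.9
Difference: 1 − 0.9 = 0.10

0.10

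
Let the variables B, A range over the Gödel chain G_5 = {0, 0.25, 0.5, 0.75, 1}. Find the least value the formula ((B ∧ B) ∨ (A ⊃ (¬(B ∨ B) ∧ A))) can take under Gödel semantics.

0.25

The minimum is attained at B = 0.25, A = 0.25:
  (B ∧ B) = min(0.25, 0.25) = 0.25
  (B ∨ B) = max(0.25, 0.25) = 0.25
  ¬(B ∨ B): Gödel ¬ of 0.25 = 0 (operand ≠ 0)
  (¬(B ∨ B) ∧ A) = min(0, 0.25) = 0
  (A ⊃ (¬(B ∨ B) ∧ A)): 0.25 > 0, so result = 0
  ((B ∧ B) ∨ (A ⊃ (¬(B ∨ B) ∧ A))) = max(0.25, 0) = 0.25
Checking all 25 assignments confirms none give a value below 0.25.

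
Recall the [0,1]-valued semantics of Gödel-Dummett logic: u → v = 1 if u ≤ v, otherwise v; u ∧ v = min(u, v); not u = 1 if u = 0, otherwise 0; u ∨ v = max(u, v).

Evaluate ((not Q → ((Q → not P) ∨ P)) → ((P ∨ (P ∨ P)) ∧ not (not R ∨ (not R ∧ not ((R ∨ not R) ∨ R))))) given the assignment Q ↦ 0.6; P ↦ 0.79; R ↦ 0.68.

not Q: Gödel ¬ of 0.6 = 0 (operand ≠ 0)
not P: Gödel ¬ of 0.79 = 0 (operand ≠ 0)
(Q → not P): 0.6 > 0, so result = 0
((Q → not P) ∨ P) = max(0, 0.79) = 0.79
(not Q → ((Q → not P) ∨ P)): 0 ≤ 0.79, so result = 1
(P ∨ P) = max(0.79, 0.79) = 0.79
(P ∨ (P ∨ P)) = max(0.79, 0.79) = 0.79
not R: Gödel ¬ of 0.68 = 0 (operand ≠ 0)
not R: Gödel ¬ of 0.68 = 0 (operand ≠ 0)
not R: Gödel ¬ of 0.68 = 0 (operand ≠ 0)
(R ∨ not R) = max(0.68, 0) = 0.68
((R ∨ not R) ∨ R) = max(0.68, 0.68) = 0.68
not ((R ∨ not R) ∨ R): Gödel ¬ of 0.68 = 0 (operand ≠ 0)
(not R ∧ not ((R ∨ not R) ∨ R)) = min(0, 0) = 0
(not R ∨ (not R ∧ not ((R ∨ not R) ∨ R))) = max(0, 0) = 0
not (not R ∨ (not R ∧ not ((R ∨ not R) ∨ R))): Gödel ¬ of 0 = 1 (operand is 0)
((P ∨ (P ∨ P)) ∧ not (not R ∨ (not R ∧ not ((R ∨ not R) ∨ R)))) = min(0.79, 1) = 0.79
((not Q → ((Q → not P) ∨ P)) → ((P ∨ (P ∨ P)) ∧ not (not R ∨ (not R ∧ not ((R ∨ not R) ∨ R))))): 1 > 0.79, so result = 0.79

0.79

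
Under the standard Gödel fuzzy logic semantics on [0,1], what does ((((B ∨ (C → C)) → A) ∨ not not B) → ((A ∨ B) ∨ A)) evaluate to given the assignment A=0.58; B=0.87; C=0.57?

(C → C): 0.57 ≤ 0.57, so result = 1
(B ∨ (C → C)) = max(0.87, 1) = 1
((B ∨ (C → C)) → A): 1 > 0.58, so result = 0.58
not B: Gödel ¬ of 0.87 = 0 (operand ≠ 0)
not not B: Gödel ¬ of 0 = 1 (operand is 0)
(((B ∨ (C → C)) → A) ∨ not not B) = max(0.58, 1) = 1
(A ∨ B) = max(0.58, 0.87) = 0.87
((A ∨ B) ∨ A) = max(0.87, 0.58) = 0.87
((((B ∨ (C → C)) → A) ∨ not not B) → ((A ∨ B) ∨ A)): 1 > 0.87, so result = 0.87

0.87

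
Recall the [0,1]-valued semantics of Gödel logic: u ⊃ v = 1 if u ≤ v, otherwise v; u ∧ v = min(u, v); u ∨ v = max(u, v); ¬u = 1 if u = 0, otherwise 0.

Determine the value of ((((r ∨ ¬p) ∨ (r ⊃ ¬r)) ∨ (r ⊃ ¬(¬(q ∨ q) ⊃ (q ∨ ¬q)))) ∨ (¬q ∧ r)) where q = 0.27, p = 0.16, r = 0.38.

0.38

¬p: Gödel ¬ of 0.16 = 0 (operand ≠ 0)
(r ∨ ¬p) = max(0.38, 0) = 0.38
¬r: Gödel ¬ of 0.38 = 0 (operand ≠ 0)
(r ⊃ ¬r): 0.38 > 0, so result = 0
((r ∨ ¬p) ∨ (r ⊃ ¬r)) = max(0.38, 0) = 0.38
(q ∨ q) = max(0.27, 0.27) = 0.27
¬(q ∨ q): Gödel ¬ of 0.27 = 0 (operand ≠ 0)
¬q: Gödel ¬ of 0.27 = 0 (operand ≠ 0)
(q ∨ ¬q) = max(0.27, 0) = 0.27
(¬(q ∨ q) ⊃ (q ∨ ¬q)): 0 ≤ 0.27, so result = 1
¬(¬(q ∨ q) ⊃ (q ∨ ¬q)): Gödel ¬ of 1 = 0 (operand ≠ 0)
(r ⊃ ¬(¬(q ∨ q) ⊃ (q ∨ ¬q))): 0.38 > 0, so result = 0
(((r ∨ ¬p) ∨ (r ⊃ ¬r)) ∨ (r ⊃ ¬(¬(q ∨ q) ⊃ (q ∨ ¬q)))) = max(0.38, 0) = 0.38
¬q: Gödel ¬ of 0.27 = 0 (operand ≠ 0)
(¬q ∧ r) = min(0, 0.38) = 0
((((r ∨ ¬p) ∨ (r ⊃ ¬r)) ∨ (r ⊃ ¬(¬(q ∨ q) ⊃ (q ∨ ¬q)))) ∨ (¬q ∧ r)) = max(0.38, 0) = 0.38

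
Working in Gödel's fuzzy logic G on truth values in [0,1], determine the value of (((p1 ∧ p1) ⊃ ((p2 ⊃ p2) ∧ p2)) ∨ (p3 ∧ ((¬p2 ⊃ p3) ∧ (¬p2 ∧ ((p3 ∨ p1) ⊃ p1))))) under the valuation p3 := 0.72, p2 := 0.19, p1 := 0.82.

(p1 ∧ p1) = min(0.82, 0.82) = 0.82
(p2 ⊃ p2): 0.19 ≤ 0.19, so result = 1
((p2 ⊃ p2) ∧ p2) = min(1, 0.19) = 0.19
((p1 ∧ p1) ⊃ ((p2 ⊃ p2) ∧ p2)): 0.82 > 0.19, so result = 0.19
¬p2: Gödel ¬ of 0.19 = 0 (operand ≠ 0)
(¬p2 ⊃ p3): 0 ≤ 0.72, so result = 1
¬p2: Gödel ¬ of 0.19 = 0 (operand ≠ 0)
(p3 ∨ p1) = max(0.72, 0.82) = 0.82
((p3 ∨ p1) ⊃ p1): 0.82 ≤ 0.82, so result = 1
(¬p2 ∧ ((p3 ∨ p1) ⊃ p1)) = min(0, 1) = 0
((¬p2 ⊃ p3) ∧ (¬p2 ∧ ((p3 ∨ p1) ⊃ p1))) = min(1, 0) = 0
(p3 ∧ ((¬p2 ⊃ p3) ∧ (¬p2 ∧ ((p3 ∨ p1) ⊃ p1)))) = min(0.72, 0) = 0
(((p1 ∧ p1) ⊃ ((p2 ⊃ p2) ∧ p2)) ∨ (p3 ∧ ((¬p2 ⊃ p3) ∧ (¬p2 ∧ ((p3 ∨ p1) ⊃ p1))))) = max(0.19, 0) = 0.19

0.19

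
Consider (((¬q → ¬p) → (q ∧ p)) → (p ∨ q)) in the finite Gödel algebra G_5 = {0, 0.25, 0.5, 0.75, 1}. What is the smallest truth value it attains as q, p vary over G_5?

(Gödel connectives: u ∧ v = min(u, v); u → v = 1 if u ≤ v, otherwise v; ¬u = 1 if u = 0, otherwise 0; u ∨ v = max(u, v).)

0.25

The minimum is attained at q = 0, p = 0.25:
  ¬q: Gödel ¬ of 0 = 1 (operand is 0)
  ¬p: Gödel ¬ of 0.25 = 0 (operand ≠ 0)
  (¬q → ¬p): 1 > 0, so result = 0
  (q ∧ p) = min(0, 0.25) = 0
  ((¬q → ¬p) → (q ∧ p)): 0 ≤ 0, so result = 1
  (p ∨ q) = max(0.25, 0) = 0.25
  (((¬q → ¬p) → (q ∧ p)) → (p ∨ q)): 1 > 0.25, so result = 0.25
Checking all 25 assignments confirms none give a value below 0.25.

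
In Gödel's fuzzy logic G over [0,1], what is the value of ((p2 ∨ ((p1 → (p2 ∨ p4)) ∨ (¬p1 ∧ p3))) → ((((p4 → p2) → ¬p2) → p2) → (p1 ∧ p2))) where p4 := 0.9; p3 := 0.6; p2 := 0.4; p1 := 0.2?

(p2 ∨ p4) = max(0.4, 0.9) = 0.9
(p1 → (p2 ∨ p4)): 0.2 ≤ 0.9, so result = 1
¬p1: Gödel ¬ of 0.2 = 0 (operand ≠ 0)
(¬p1 ∧ p3) = min(0, 0.6) = 0
((p1 → (p2 ∨ p4)) ∨ (¬p1 ∧ p3)) = max(1, 0) = 1
(p2 ∨ ((p1 → (p2 ∨ p4)) ∨ (¬p1 ∧ p3))) = max(0.4, 1) = 1
(p4 → p2): 0.9 > 0.4, so result = 0.4
¬p2: Gödel ¬ of 0.4 = 0 (operand ≠ 0)
((p4 → p2) → ¬p2): 0.4 > 0, so result = 0
(((p4 → p2) → ¬p2) → p2): 0 ≤ 0.4, so result = 1
(p1 ∧ p2) = min(0.2, 0.4) = 0.2
((((p4 → p2) → ¬p2) → p2) → (p1 ∧ p2)): 1 > 0.2, so result = 0.2
((p2 ∨ ((p1 → (p2 ∨ p4)) ∨ (¬p1 ∧ p3))) → ((((p4 → p2) → ¬p2) → p2) → (p1 ∧ p2))): 1 > 0.2, so result = 0.2

0.20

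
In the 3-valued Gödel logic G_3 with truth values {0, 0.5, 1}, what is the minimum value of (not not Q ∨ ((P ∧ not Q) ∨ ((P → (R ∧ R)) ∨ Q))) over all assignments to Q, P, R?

The minimum is attained at Q = 0, P = 0.5, R = 0:
  not Q: Gödel ¬ of 0 = 1 (operand is 0)
  not not Q: Gödel ¬ of 1 = 0 (operand ≠ 0)
  not Q: Gödel ¬ of 0 = 1 (operand is 0)
  (P ∧ not Q) = min(0.5, 1) = 0.5
  (R ∧ R) = min(0, 0) = 0
  (P → (R ∧ R)): 0.5 > 0, so result = 0
  ((P → (R ∧ R)) ∨ Q) = max(0, 0) = 0
  ((P ∧ not Q) ∨ ((P → (R ∧ R)) ∨ Q)) = max(0.5, 0) = 0.5
  (not not Q ∨ ((P ∧ not Q) ∨ ((P → (R ∧ R)) ∨ Q))) = max(0, 0.5) = 0.5
Checking all 27 assignments confirms none give a value below 0.50.

0.50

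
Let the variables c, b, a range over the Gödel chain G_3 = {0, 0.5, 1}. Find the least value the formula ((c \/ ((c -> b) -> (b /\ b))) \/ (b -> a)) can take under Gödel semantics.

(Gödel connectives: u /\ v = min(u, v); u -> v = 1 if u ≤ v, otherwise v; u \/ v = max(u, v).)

The minimum is attained at c = 0, b = 0.5, a = 0:
  (c -> b): 0 ≤ 0.5, so result = 1
  (b /\ b) = min(0.5, 0.5) = 0.5
  ((c -> b) -> (b /\ b)): 1 > 0.5, so result = 0.5
  (c \/ ((c -> b) -> (b /\ b))) = max(0, 0.5) = 0.5
  (b -> a): 0.5 > 0, so result = 0
  ((c \/ ((c -> b) -> (b /\ b))) \/ (b -> a)) = max(0.5, 0) = 0.5
Checking all 27 assignments confirms none give a value below 0.50.

0.50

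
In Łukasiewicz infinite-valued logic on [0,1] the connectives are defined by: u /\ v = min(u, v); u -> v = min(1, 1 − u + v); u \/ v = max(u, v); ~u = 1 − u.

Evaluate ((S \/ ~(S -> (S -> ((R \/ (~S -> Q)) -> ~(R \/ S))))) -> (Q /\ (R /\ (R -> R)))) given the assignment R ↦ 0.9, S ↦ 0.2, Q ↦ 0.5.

1.00

~S: Łukasiewicz ¬ gives 1 − 0.2 = 0.8
(~S -> Q): min(1, 1 − 0.8 + 0.5) = 0.7
(R \/ (~S -> Q)) = max(0.9, 0.7) = 0.9
(R \/ S) = max(0.9, 0.2) = 0.9
~(R \/ S): Łukasiewicz ¬ gives 1 − 0.9 = 0.1
((R \/ (~S -> Q)) -> ~(R \/ S)): min(1, 1 − 0.9 + 0.1) = 0.2
(S -> ((R \/ (~S -> Q)) -> ~(R \/ S))): min(1, 1 − 0.2 + 0.2) = 1
(S -> (S -> ((R \/ (~S -> Q)) -> ~(R \/ S)))): min(1, 1 − 0.2 + 1) = 1
~(S -> (S -> ((R \/ (~S -> Q)) -> ~(R \/ S)))): Łukasiewicz ¬ gives 1 − 1 = 0
(S \/ ~(S -> (S -> ((R \/ (~S -> Q)) -> ~(R \/ S))))) = max(0.2, 0) = 0.2
(R -> R): min(1, 1 − 0.9 + 0.9) = 1
(R /\ (R -> R)) = min(0.9, 1) = 0.9
(Q /\ (R /\ (R -> R))) = min(0.5, 0.9) = 0.5
((S \/ ~(S -> (S -> ((R \/ (~S -> Q)) -> ~(R \/ S))))) -> (Q /\ (R /\ (R -> R)))): min(1, 1 − 0.2 + 0.5) = 1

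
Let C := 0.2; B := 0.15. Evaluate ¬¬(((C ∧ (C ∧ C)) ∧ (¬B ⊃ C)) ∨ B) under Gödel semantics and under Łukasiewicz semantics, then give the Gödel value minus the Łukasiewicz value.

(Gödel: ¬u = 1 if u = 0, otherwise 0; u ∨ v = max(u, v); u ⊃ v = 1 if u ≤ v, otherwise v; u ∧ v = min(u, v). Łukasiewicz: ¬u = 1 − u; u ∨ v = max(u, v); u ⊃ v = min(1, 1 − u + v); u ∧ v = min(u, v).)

Gödel evaluation:
  (C ∧ C) = min(0.2, 0.2) = 0.2
  (C ∧ (C ∧ C)) = min(0.2, 0.2) = 0.2
  ¬B: Gödel ¬ of 0.15 = 0 (operand ≠ 0)
  (¬B ⊃ C): 0 ≤ 0.2, so result = 1
  ((C ∧ (C ∧ C)) ∧ (¬B ⊃ C)) = min(0.2, 1) = 0.2
  (((C ∧ (C ∧ C)) ∧ (¬B ⊃ C)) ∨ B) = max(0.2, 0.15) = 0.2
  ¬(((C ∧ (C ∧ C)) ∧ (¬B ⊃ C)) ∨ B): Gödel ¬ of 0.2 = 0 (operand ≠ 0)
  ¬¬(((C ∧ (C ∧ C)) ∧ (¬B ⊃ C)) ∨ B): Gödel ¬ of 0 = 1 (operand is 0)
  Gödel value = 1
Łukasiewicz evaluation:
  (C ∧ C) = min(0.2, 0.2) = 0.2
  (C ∧ (C ∧ C)) = min(0.2, 0.2) = 0.2
  ¬B: Łukasiewicz ¬ gives 1 − 0.15 = 0.85
  (¬B ⊃ C): min(1, 1 − 0.85 + 0.2) = 0.35
  ((C ∧ (C ∧ C)) ∧ (¬B ⊃ C)) = min(0.2, 0.35) = 0.2
  (((C ∧ (C ∧ C)) ∧ (¬B ⊃ C)) ∨ B) = max(0.2, 0.15) = 0.2
  ¬(((C ∧ (C ∧ C)) ∧ (¬B ⊃ C)) ∨ B): Łukasiewicz ¬ gives 1 − 0.2 = 0.8
  ¬¬(((C ∧ (C ∧ C)) ∧ (¬B ⊃ C)) ∨ B): Łukasiewicz ¬ gives 1 − 0.8 = 0.2
  Łukasiewicz value = 0.2
Difference: 1 − 0.2 = 0.80

0.80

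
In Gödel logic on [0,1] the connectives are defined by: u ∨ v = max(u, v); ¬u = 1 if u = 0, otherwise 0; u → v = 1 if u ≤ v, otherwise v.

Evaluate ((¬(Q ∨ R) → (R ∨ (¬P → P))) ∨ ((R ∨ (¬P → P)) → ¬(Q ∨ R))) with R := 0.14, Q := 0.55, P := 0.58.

1.00

(Q ∨ R) = max(0.55, 0.14) = 0.55
¬(Q ∨ R): Gödel ¬ of 0.55 = 0 (operand ≠ 0)
¬P: Gödel ¬ of 0.58 = 0 (operand ≠ 0)
(¬P → P): 0 ≤ 0.58, so result = 1
(R ∨ (¬P → P)) = max(0.14, 1) = 1
(¬(Q ∨ R) → (R ∨ (¬P → P))): 0 ≤ 1, so result = 1
¬P: Gödel ¬ of 0.58 = 0 (operand ≠ 0)
(¬P → P): 0 ≤ 0.58, so result = 1
(R ∨ (¬P → P)) = max(0.14, 1) = 1
(Q ∨ R) = max(0.55, 0.14) = 0.55
¬(Q ∨ R): Gödel ¬ of 0.55 = 0 (operand ≠ 0)
((R ∨ (¬P → P)) → ¬(Q ∨ R)): 1 > 0, so result = 0
((¬(Q ∨ R) → (R ∨ (¬P → P))) ∨ ((R ∨ (¬P → P)) → ¬(Q ∨ R))) = max(1, 0) = 1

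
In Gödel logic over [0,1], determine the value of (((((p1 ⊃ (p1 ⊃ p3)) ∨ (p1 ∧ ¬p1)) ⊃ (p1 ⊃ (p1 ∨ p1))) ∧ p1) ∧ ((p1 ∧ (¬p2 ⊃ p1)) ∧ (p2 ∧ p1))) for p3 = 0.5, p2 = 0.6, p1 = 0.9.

0.60

(p1 ⊃ p3): 0.9 > 0.5, so result = 0.5
(p1 ⊃ (p1 ⊃ p3)): 0.9 > 0.5, so result = 0.5
¬p1: Gödel ¬ of 0.9 = 0 (operand ≠ 0)
(p1 ∧ ¬p1) = min(0.9, 0) = 0
((p1 ⊃ (p1 ⊃ p3)) ∨ (p1 ∧ ¬p1)) = max(0.5, 0) = 0.5
(p1 ∨ p1) = max(0.9, 0.9) = 0.9
(p1 ⊃ (p1 ∨ p1)): 0.9 ≤ 0.9, so result = 1
(((p1 ⊃ (p1 ⊃ p3)) ∨ (p1 ∧ ¬p1)) ⊃ (p1 ⊃ (p1 ∨ p1))): 0.5 ≤ 1, so result = 1
((((p1 ⊃ (p1 ⊃ p3)) ∨ (p1 ∧ ¬p1)) ⊃ (p1 ⊃ (p1 ∨ p1))) ∧ p1) = min(1, 0.9) = 0.9
¬p2: Gödel ¬ of 0.6 = 0 (operand ≠ 0)
(¬p2 ⊃ p1): 0 ≤ 0.9, so result = 1
(p1 ∧ (¬p2 ⊃ p1)) = min(0.9, 1) = 0.9
(p2 ∧ p1) = min(0.6, 0.9) = 0.6
((p1 ∧ (¬p2 ⊃ p1)) ∧ (p2 ∧ p1)) = min(0.9, 0.6) = 0.6
(((((p1 ⊃ (p1 ⊃ p3)) ∨ (p1 ∧ ¬p1)) ⊃ (p1 ⊃ (p1 ∨ p1))) ∧ p1) ∧ ((p1 ∧ (¬p2 ⊃ p1)) ∧ (p2 ∧ p1))) = min(0.9, 0.6) = 0.6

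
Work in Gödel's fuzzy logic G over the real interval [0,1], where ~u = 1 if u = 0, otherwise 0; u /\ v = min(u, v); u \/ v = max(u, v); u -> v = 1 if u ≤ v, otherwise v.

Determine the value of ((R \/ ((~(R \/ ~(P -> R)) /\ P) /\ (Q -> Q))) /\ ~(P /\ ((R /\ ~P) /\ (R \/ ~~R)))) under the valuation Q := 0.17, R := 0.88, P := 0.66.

(P -> R): 0.66 ≤ 0.88, so result = 1
~(P -> R): Gödel ¬ of 1 = 0 (operand ≠ 0)
(R \/ ~(P -> R)) = max(0.88, 0) = 0.88
~(R \/ ~(P -> R)): Gödel ¬ of 0.88 = 0 (operand ≠ 0)
(~(R \/ ~(P -> R)) /\ P) = min(0, 0.66) = 0
(Q -> Q): 0.17 ≤ 0.17, so result = 1
((~(R \/ ~(P -> R)) /\ P) /\ (Q -> Q)) = min(0, 1) = 0
(R \/ ((~(R \/ ~(P -> R)) /\ P) /\ (Q -> Q))) = max(0.88, 0) = 0.88
~P: Gödel ¬ of 0.66 = 0 (operand ≠ 0)
(R /\ ~P) = min(0.88, 0) = 0
~R: Gödel ¬ of 0.88 = 0 (operand ≠ 0)
~~R: Gödel ¬ of 0 = 1 (operand is 0)
(R \/ ~~R) = max(0.88, 1) = 1
((R /\ ~P) /\ (R \/ ~~R)) = min(0, 1) = 0
(P /\ ((R /\ ~P) /\ (R \/ ~~R))) = min(0.66, 0) = 0
~(P /\ ((R /\ ~P) /\ (R \/ ~~R))): Gödel ¬ of 0 = 1 (operand is 0)
((R \/ ((~(R \/ ~(P -> R)) /\ P) /\ (Q -> Q))) /\ ~(P /\ ((R /\ ~P) /\ (R \/ ~~R)))) = min(0.88, 1) = 0.88

0.88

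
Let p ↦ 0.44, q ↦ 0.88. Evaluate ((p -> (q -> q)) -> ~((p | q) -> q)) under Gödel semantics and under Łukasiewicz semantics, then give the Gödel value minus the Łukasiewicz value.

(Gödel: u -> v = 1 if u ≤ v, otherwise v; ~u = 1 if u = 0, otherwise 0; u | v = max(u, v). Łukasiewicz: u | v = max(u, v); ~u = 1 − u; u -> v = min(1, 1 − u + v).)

Gödel evaluation:
  (q -> q): 0.88 ≤ 0.88, so result = 1
  (p -> (q -> q)): 0.44 ≤ 1, so result = 1
  (p | q) = max(0.44, 0.88) = 0.88
  ((p | q) -> q): 0.88 ≤ 0.88, so result = 1
  ~((p | q) -> q): Gödel ¬ of 1 = 0 (operand ≠ 0)
  ((p -> (q -> q)) -> ~((p | q) -> q)): 1 > 0, so result = 0
  Gödel value = 0
Łukasiewicz evaluation:
  (q -> q): min(1, 1 − 0.88 + 0.88) = 1
  (p -> (q -> q)): min(1, 1 − 0.44 + 1) = 1
  (p | q) = max(0.44, 0.88) = 0.88
  ((p | q) -> q): min(1, 1 − 0.88 + 0.88) = 1
  ~((p | q) -> q): Łukasiewicz ¬ gives 1 − 1 = 0
  ((p -> (q -> q)) -> ~((p | q) -> q)): min(1, 1 − 1 + 0) = 0
  Łukasiewicz value = 0
Difference: 0 − 0 = 0.00

0.00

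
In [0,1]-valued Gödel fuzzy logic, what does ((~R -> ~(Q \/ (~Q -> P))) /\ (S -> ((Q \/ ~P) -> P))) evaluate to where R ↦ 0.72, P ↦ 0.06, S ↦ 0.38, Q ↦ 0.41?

0.06

~R: Gödel ¬ of 0.72 = 0 (operand ≠ 0)
~Q: Gödel ¬ of 0.41 = 0 (operand ≠ 0)
(~Q -> P): 0 ≤ 0.06, so result = 1
(Q \/ (~Q -> P)) = max(0.41, 1) = 1
~(Q \/ (~Q -> P)): Gödel ¬ of 1 = 0 (operand ≠ 0)
(~R -> ~(Q \/ (~Q -> P))): 0 ≤ 0, so result = 1
~P: Gödel ¬ of 0.06 = 0 (operand ≠ 0)
(Q \/ ~P) = max(0.41, 0) = 0.41
((Q \/ ~P) -> P): 0.41 > 0.06, so result = 0.06
(S -> ((Q \/ ~P) -> P)): 0.38 > 0.06, so result = 0.06
((~R -> ~(Q \/ (~Q -> P))) /\ (S -> ((Q \/ ~P) -> P))) = min(1, 0.06) = 0.06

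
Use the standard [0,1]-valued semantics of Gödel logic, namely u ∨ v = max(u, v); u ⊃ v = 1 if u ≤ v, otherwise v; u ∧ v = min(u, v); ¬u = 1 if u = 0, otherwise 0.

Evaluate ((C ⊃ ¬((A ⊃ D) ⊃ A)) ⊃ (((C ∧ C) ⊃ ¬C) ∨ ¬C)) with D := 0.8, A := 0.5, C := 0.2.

1.00

(A ⊃ D): 0.5 ≤ 0.8, so result = 1
((A ⊃ D) ⊃ A): 1 > 0.5, so result = 0.5
¬((A ⊃ D) ⊃ A): Gödel ¬ of 0.5 = 0 (operand ≠ 0)
(C ⊃ ¬((A ⊃ D) ⊃ A)): 0.2 > 0, so result = 0
(C ∧ C) = min(0.2, 0.2) = 0.2
¬C: Gödel ¬ of 0.2 = 0 (operand ≠ 0)
((C ∧ C) ⊃ ¬C): 0.2 > 0, so result = 0
¬C: Gödel ¬ of 0.2 = 0 (operand ≠ 0)
(((C ∧ C) ⊃ ¬C) ∨ ¬C) = max(0, 0) = 0
((C ⊃ ¬((A ⊃ D) ⊃ A)) ⊃ (((C ∧ C) ⊃ ¬C) ∨ ¬C)): 0 ≤ 0, so result = 1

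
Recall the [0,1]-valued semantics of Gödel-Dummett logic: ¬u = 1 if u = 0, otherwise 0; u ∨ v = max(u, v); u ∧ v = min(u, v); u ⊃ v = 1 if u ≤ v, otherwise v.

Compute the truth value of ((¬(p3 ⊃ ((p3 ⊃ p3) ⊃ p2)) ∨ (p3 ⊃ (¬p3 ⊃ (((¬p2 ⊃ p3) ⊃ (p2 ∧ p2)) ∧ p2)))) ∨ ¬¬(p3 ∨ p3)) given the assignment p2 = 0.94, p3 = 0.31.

1.00

(p3 ⊃ p3): 0.31 ≤ 0.31, so result = 1
((p3 ⊃ p3) ⊃ p2): 1 > 0.94, so result = 0.94
(p3 ⊃ ((p3 ⊃ p3) ⊃ p2)): 0.31 ≤ 0.94, so result = 1
¬(p3 ⊃ ((p3 ⊃ p3) ⊃ p2)): Gödel ¬ of 1 = 0 (operand ≠ 0)
¬p3: Gödel ¬ of 0.31 = 0 (operand ≠ 0)
¬p2: Gödel ¬ of 0.94 = 0 (operand ≠ 0)
(¬p2 ⊃ p3): 0 ≤ 0.31, so result = 1
(p2 ∧ p2) = min(0.94, 0.94) = 0.94
((¬p2 ⊃ p3) ⊃ (p2 ∧ p2)): 1 > 0.94, so result = 0.94
(((¬p2 ⊃ p3) ⊃ (p2 ∧ p2)) ∧ p2) = min(0.94, 0.94) = 0.94
(¬p3 ⊃ (((¬p2 ⊃ p3) ⊃ (p2 ∧ p2)) ∧ p2)): 0 ≤ 0.94, so result = 1
(p3 ⊃ (¬p3 ⊃ (((¬p2 ⊃ p3) ⊃ (p2 ∧ p2)) ∧ p2))): 0.31 ≤ 1, so result = 1
(¬(p3 ⊃ ((p3 ⊃ p3) ⊃ p2)) ∨ (p3 ⊃ (¬p3 ⊃ (((¬p2 ⊃ p3) ⊃ (p2 ∧ p2)) ∧ p2)))) = max(0, 1) = 1
(p3 ∨ p3) = max(0.31, 0.31) = 0.31
¬(p3 ∨ p3): Gödel ¬ of 0.31 = 0 (operand ≠ 0)
¬¬(p3 ∨ p3): Gödel ¬ of 0 = 1 (operand is 0)
((¬(p3 ⊃ ((p3 ⊃ p3) ⊃ p2)) ∨ (p3 ⊃ (¬p3 ⊃ (((¬p2 ⊃ p3) ⊃ (p2 ∧ p2)) ∧ p2)))) ∨ ¬¬(p3 ∨ p3)) = max(1, 1) = 1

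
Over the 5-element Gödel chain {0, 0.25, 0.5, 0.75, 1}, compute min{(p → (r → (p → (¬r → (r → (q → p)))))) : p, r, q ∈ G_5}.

1.00

Every assignment gives 1. For instance at p = 0, r = 0, q = 0:
  ¬r: Gödel ¬ of 0 = 1 (operand is 0)
  (q → p): 0 ≤ 0, so result = 1
  (r → (q → p)): 0 ≤ 1, so result = 1
  (¬r → (r → (q → p))): 1 ≤ 1, so result = 1
  (p → (¬r → (r → (q → p)))): 0 ≤ 1, so result = 1
  (r → (p → (¬r → (r → (q → p))))): 0 ≤ 1, so result = 1
  (p → (r → (p → (¬r → (r → (q → p)))))): 0 ≤ 1, so result = 1
All 125 assignments give value 1 — the formula is a G_5-tautology.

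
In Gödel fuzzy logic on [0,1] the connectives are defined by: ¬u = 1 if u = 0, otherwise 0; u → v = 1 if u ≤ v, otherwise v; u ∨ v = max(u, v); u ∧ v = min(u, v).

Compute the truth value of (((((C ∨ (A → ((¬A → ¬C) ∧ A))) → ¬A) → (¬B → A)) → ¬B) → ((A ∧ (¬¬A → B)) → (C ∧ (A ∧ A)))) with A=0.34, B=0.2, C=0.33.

1.00

¬A: Gödel ¬ of 0.34 = 0 (operand ≠ 0)
¬C: Gödel ¬ of 0.33 = 0 (operand ≠ 0)
(¬A → ¬C): 0 ≤ 0, so result = 1
((¬A → ¬C) ∧ A) = min(1, 0.34) = 0.34
(A → ((¬A → ¬C) ∧ A)): 0.34 ≤ 0.34, so result = 1
(C ∨ (A → ((¬A → ¬C) ∧ A))) = max(0.33, 1) = 1
¬A: Gödel ¬ of 0.34 = 0 (operand ≠ 0)
((C ∨ (A → ((¬A → ¬C) ∧ A))) → ¬A): 1 > 0, so result = 0
¬B: Gödel ¬ of 0.2 = 0 (operand ≠ 0)
(¬B → A): 0 ≤ 0.34, so result = 1
(((C ∨ (A → ((¬A → ¬C) ∧ A))) → ¬A) → (¬B → A)): 0 ≤ 1, so result = 1
¬B: Gödel ¬ of 0.2 = 0 (operand ≠ 0)
((((C ∨ (A → ((¬A → ¬C) ∧ A))) → ¬A) → (¬B → A)) → ¬B): 1 > 0, so result = 0
¬A: Gödel ¬ of 0.34 = 0 (operand ≠ 0)
¬¬A: Gödel ¬ of 0 = 1 (operand is 0)
(¬¬A → B): 1 > 0.2, so result = 0.2
(A ∧ (¬¬A → B)) = min(0.34, 0.2) = 0.2
(A ∧ A) = min(0.34, 0.34) = 0.34
(C ∧ (A ∧ A)) = min(0.33, 0.34) = 0.33
((A ∧ (¬¬A → B)) → (C ∧ (A ∧ A))): 0.2 ≤ 0.33, so result = 1
(((((C ∨ (A → ((¬A → ¬C) ∧ A))) → ¬A) → (¬B → A)) → ¬B) → ((A ∧ (¬¬A → B)) → (C ∧ (A ∧ A)))): 0 ≤ 1, so result = 1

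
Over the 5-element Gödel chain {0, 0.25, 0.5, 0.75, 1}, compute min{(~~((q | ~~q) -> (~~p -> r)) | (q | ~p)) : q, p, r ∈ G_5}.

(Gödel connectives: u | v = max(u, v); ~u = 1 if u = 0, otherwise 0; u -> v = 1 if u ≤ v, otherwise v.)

0.25

The minimum is attained at q = 0.25, p = 0.25, r = 0:
  ~q: Gödel ¬ of 0.25 = 0 (operand ≠ 0)
  ~~q: Gödel ¬ of 0 = 1 (operand is 0)
  (q | ~~q) = max(0.25, 1) = 1
  ~p: Gödel ¬ of 0.25 = 0 (operand ≠ 0)
  ~~p: Gödel ¬ of 0 = 1 (operand is 0)
  (~~p -> r): 1 > 0, so result = 0
  ((q | ~~q) -> (~~p -> r)): 1 > 0, so result = 0
  ~((q | ~~q) -> (~~p -> r)): Gödel ¬ of 0 = 1 (operand is 0)
  ~~((q | ~~q) -> (~~p -> r)): Gödel ¬ of 1 = 0 (operand ≠ 0)
  ~p: Gödel ¬ of 0.25 = 0 (operand ≠ 0)
  (q | ~p) = max(0.25, 0) = 0.25
  (~~((q | ~~q) -> (~~p -> r)) | (q | ~p)) = max(0, 0.25) = 0.25
Checking all 125 assignments confirms none give a value below 0.25.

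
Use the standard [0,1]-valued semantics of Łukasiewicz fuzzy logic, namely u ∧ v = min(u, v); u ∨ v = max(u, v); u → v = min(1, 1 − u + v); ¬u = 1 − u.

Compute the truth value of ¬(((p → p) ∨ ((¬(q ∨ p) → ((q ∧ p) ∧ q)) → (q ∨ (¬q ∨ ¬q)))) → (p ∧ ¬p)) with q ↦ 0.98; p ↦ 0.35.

(p → p): min(1, 1 − 0.35 + 0.35) = 1
(q ∨ p) = max(0.98, 0.35) = 0.98
¬(q ∨ p): Łukasiewicz ¬ gives 1 − 0.98 = 0.02
(q ∧ p) = min(0.98, 0.35) = 0.35
((q ∧ p) ∧ q) = min(0.35, 0.98) = 0.35
(¬(q ∨ p) → ((q ∧ p) ∧ q)): min(1, 1 − 0.02 + 0.35) = 1
¬q: Łukasiewicz ¬ gives 1 − 0.98 = 0.02
¬q: Łukasiewicz ¬ gives 1 − 0.98 = 0.02
(¬q ∨ ¬q) = max(0.02, 0.02) = 0.02
(q ∨ (¬q ∨ ¬q)) = max(0.98, 0.02) = 0.98
((¬(q ∨ p) → ((q ∧ p) ∧ q)) → (q ∨ (¬q ∨ ¬q))): min(1, 1 − 1 + 0.98) = 0.98
((p → p) ∨ ((¬(q ∨ p) → ((q ∧ p) ∧ q)) → (q ∨ (¬q ∨ ¬q)))) = max(1, 0.98) = 1
¬p: Łukasiewicz ¬ gives 1 − 0.35 = 0.65
(p ∧ ¬p) = min(0.35, 0.65) = 0.35
(((p → p) ∨ ((¬(q ∨ p) → ((q ∧ p) ∧ q)) → (q ∨ (¬q ∨ ¬q)))) → (p ∧ ¬p)): min(1, 1 − 1 + 0.35) = 0.35
¬(((p → p) ∨ ((¬(q ∨ p) → ((q ∧ p) ∧ q)) → (q ∨ (¬q ∨ ¬q)))) → (p ∧ ¬p)): Łukasiewicz ¬ gives 1 − 0.35 = 0.65

0.65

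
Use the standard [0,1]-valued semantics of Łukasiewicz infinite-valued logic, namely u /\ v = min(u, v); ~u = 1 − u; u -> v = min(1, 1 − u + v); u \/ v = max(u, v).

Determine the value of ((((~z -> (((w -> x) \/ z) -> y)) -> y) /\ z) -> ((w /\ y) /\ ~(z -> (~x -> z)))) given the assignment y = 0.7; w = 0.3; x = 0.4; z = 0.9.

~z: Łukasiewicz ¬ gives 1 − 0.9 = 0.1
(w -> x): min(1, 1 − 0.3 + 0.4) = 1
((w -> x) \/ z) = max(1, 0.9) = 1
(((w -> x) \/ z) -> y): min(1, 1 − 1 + 0.7) = 0.7
(~z -> (((w -> x) \/ z) -> y)): min(1, 1 − 0.1 + 0.7) = 1
((~z -> (((w -> x) \/ z) -> y)) -> y): min(1, 1 − 1 + 0.7) = 0.7
(((~z -> (((w -> x) \/ z) -> y)) -> y) /\ z) = min(0.7, 0.9) = 0.7
(w /\ y) = min(0.3, 0.7) = 0.3
~x: Łukasiewicz ¬ gives 1 − 0.4 = 0.6
(~x -> z): min(1, 1 − 0.6 + 0.9) = 1
(z -> (~x -> z)): min(1, 1 − 0.9 + 1) = 1
~(z -> (~x -> z)): Łukasiewicz ¬ gives 1 − 1 = 0
((w /\ y) /\ ~(z -> (~x -> z))) = min(0.3, 0) = 0
((((~z -> (((w -> x) \/ z) -> y)) -> y) /\ z) -> ((w /\ y) /\ ~(z -> (~x -> z)))): min(1, 1 − 0.7 + 0) = 0.3

0.30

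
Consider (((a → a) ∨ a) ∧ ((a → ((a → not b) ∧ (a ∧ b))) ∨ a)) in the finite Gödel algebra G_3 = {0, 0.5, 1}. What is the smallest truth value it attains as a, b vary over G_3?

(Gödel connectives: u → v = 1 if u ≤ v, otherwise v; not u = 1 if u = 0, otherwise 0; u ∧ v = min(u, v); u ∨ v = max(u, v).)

The minimum is attained at a = 0.5, b = 0:
  (a → a): 0.5 ≤ 0.5, so result = 1
  ((a → a) ∨ a) = max(1, 0.5) = 1
  not b: Gödel ¬ of 0 = 1 (operand is 0)
  (a → not b): 0.5 ≤ 1, so result = 1
  (a ∧ b) = min(0.5, 0) = 0
  ((a → not b) ∧ (a ∧ b)) = min(1, 0) = 0
  (a → ((a → not b) ∧ (a ∧ b))): 0.5 > 0, so result = 0
  ((a → ((a → not b) ∧ (a ∧ b))) ∨ a) = max(0, 0.5) = 0.5
  (((a → a) ∨ a) ∧ ((a → ((a → not b) ∧ (a ∧ b))) ∨ a)) = min(1, 0.5) = 0.5
Checking all 9 assignments confirms none give a value below 0.50.

0.50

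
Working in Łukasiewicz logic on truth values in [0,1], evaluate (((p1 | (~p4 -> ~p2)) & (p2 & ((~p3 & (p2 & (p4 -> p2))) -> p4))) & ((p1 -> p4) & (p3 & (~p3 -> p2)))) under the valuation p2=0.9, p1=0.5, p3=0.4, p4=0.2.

0.40

~p4: Łukasiewicz ¬ gives 1 − 0.2 = 0.8
~p2: Łukasiewicz ¬ gives 1 − 0.9 = 0.1
(~p4 -> ~p2): min(1, 1 − 0.8 + 0.1) = 0.3
(p1 | (~p4 -> ~p2)) = max(0.5, 0.3) = 0.5
~p3: Łukasiewicz ¬ gives 1 − 0.4 = 0.6
(p4 -> p2): min(1, 1 − 0.2 + 0.9) = 1
(p2 & (p4 -> p2)) = min(0.9, 1) = 0.9
(~p3 & (p2 & (p4 -> p2))) = min(0.6, 0.9) = 0.6
((~p3 & (p2 & (p4 -> p2))) -> p4): min(1, 1 − 0.6 + 0.2) = 0.6
(p2 & ((~p3 & (p2 & (p4 -> p2))) -> p4)) = min(0.9, 0.6) = 0.6
((p1 | (~p4 -> ~p2)) & (p2 & ((~p3 & (p2 & (p4 -> p2))) -> p4))) = min(0.5, 0.6) = 0.5
(p1 -> p4): min(1, 1 − 0.5 + 0.2) = 0.7
~p3: Łukasiewicz ¬ gives 1 − 0.4 = 0.6
(~p3 -> p2): min(1, 1 − 0.6 + 0.9) = 1
(p3 & (~p3 -> p2)) = min(0.4, 1) = 0.4
((p1 -> p4) & (p3 & (~p3 -> p2))) = min(0.7, 0.4) = 0.4
(((p1 | (~p4 -> ~p2)) & (p2 & ((~p3 & (p2 & (p4 -> p2))) -> p4))) & ((p1 -> p4) & (p3 & (~p3 -> p2)))) = min(0.5, 0.4) = 0.4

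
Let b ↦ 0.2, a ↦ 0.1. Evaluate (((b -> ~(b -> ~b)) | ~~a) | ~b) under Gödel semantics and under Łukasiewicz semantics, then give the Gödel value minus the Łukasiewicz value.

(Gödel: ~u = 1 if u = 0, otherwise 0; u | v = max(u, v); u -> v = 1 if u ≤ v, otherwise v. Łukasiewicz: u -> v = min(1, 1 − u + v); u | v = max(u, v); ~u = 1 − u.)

0.20

Gödel evaluation:
  ~b: Gödel ¬ of 0.2 = 0 (operand ≠ 0)
  (b -> ~b): 0.2 > 0, so result = 0
  ~(b -> ~b): Gödel ¬ of 0 = 1 (operand is 0)
  (b -> ~(b -> ~b)): 0.2 ≤ 1, so result = 1
  ~a: Gödel ¬ of 0.1 = 0 (operand ≠ 0)
  ~~a: Gödel ¬ of 0 = 1 (operand is 0)
  ((b -> ~(b -> ~b)) | ~~a) = max(1, 1) = 1
  ~b: Gödel ¬ of 0.2 = 0 (operand ≠ 0)
  (((b -> ~(b -> ~b)) | ~~a) | ~b) = max(1, 0) = 1
  Gödel value = 1
Łukasiewicz evaluation:
  ~b: Łukasiewicz ¬ gives 1 − 0.2 = 0.8
  (b -> ~b): min(1, 1 − 0.2 + 0.8) = 1
  ~(b -> ~b): Łukasiewicz ¬ gives 1 − 1 = 0
  (b -> ~(b -> ~b)): min(1, 1 − 0.2 + 0) = 0.8
  ~a: Łukasiewicz ¬ gives 1 − 0.1 = 0.9
  ~~a: Łukasiewicz ¬ gives 1 − 0.9 = 0.1
  ((b -> ~(b -> ~b)) | ~~a) = max(0.8, 0.1) = 0.8
  ~b: Łukasiewicz ¬ gives 1 − 0.2 = 0.8
  (((b -> ~(b -> ~b)) | ~~a) | ~b) = max(0.8, 0.8) = 0.8
  Łukasiewicz value = 0.8
Difference: 1 − 0.8 = 0.20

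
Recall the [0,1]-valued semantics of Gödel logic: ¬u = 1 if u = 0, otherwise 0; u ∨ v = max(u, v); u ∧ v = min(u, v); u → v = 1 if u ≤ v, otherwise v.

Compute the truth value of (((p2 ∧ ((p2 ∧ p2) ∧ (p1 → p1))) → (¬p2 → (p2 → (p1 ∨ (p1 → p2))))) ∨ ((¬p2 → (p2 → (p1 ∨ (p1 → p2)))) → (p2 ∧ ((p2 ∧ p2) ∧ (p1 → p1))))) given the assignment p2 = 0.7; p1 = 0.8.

(p2 ∧ p2) = min(0.7, 0.7) = 0.7
(p1 → p1): 0.8 ≤ 0.8, so result = 1
((p2 ∧ p2) ∧ (p1 → p1)) = min(0.7, 1) = 0.7
(p2 ∧ ((p2 ∧ p2) ∧ (p1 → p1))) = min(0.7, 0.7) = 0.7
¬p2: Gödel ¬ of 0.7 = 0 (operand ≠ 0)
(p1 → p2): 0.8 > 0.7, so result = 0.7
(p1 ∨ (p1 → p2)) = max(0.8, 0.7) = 0.8
(p2 → (p1 ∨ (p1 → p2))): 0.7 ≤ 0.8, so result = 1
(¬p2 → (p2 → (p1 ∨ (p1 → p2)))): 0 ≤ 1, so result = 1
((p2 ∧ ((p2 ∧ p2) ∧ (p1 → p1))) → (¬p2 → (p2 → (p1 ∨ (p1 → p2))))): 0.7 ≤ 1, so result = 1
¬p2: Gödel ¬ of 0.7 = 0 (operand ≠ 0)
(p1 → p2): 0.8 > 0.7, so result = 0.7
(p1 ∨ (p1 → p2)) = max(0.8, 0.7) = 0.8
(p2 → (p1 ∨ (p1 → p2))): 0.7 ≤ 0.8, so result = 1
(¬p2 → (p2 → (p1 ∨ (p1 → p2)))): 0 ≤ 1, so result = 1
(p2 ∧ p2) = min(0.7, 0.7) = 0.7
(p1 → p1): 0.8 ≤ 0.8, so result = 1
((p2 ∧ p2) ∧ (p1 → p1)) = min(0.7, 1) = 0.7
(p2 ∧ ((p2 ∧ p2) ∧ (p1 → p1))) = min(0.7, 0.7) = 0.7
((¬p2 → (p2 → (p1 ∨ (p1 → p2)))) → (p2 ∧ ((p2 ∧ p2) ∧ (p1 → p1)))): 1 > 0.7, so result = 0.7
(((p2 ∧ ((p2 ∧ p2) ∧ (p1 → p1))) → (¬p2 → (p2 → (p1 ∨ (p1 → p2))))) ∨ ((¬p2 → (p2 → (p1 ∨ (p1 → p2)))) → (p2 ∧ ((p2 ∧ p2) ∧ (p1 → p1))))) = max(1, 0.7) = 1

1.00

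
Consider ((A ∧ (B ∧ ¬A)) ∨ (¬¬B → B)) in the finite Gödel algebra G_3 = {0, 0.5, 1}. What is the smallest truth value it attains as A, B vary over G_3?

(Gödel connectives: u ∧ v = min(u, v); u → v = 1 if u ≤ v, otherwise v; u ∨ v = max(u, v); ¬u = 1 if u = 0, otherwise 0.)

The minimum is attained at A = 0, B = 0.5:
  ¬A: Gödel ¬ of 0 = 1 (operand is 0)
  (B ∧ ¬A) = min(0.5, 1) = 0.5
  (A ∧ (B ∧ ¬A)) = min(0, 0.5) = 0
  ¬B: Gödel ¬ of 0.5 = 0 (operand ≠ 0)
  ¬¬B: Gödel ¬ of 0 = 1 (operand is 0)
  (¬¬B → B): 1 > 0.5, so result = 0.5
  ((A ∧ (B ∧ ¬A)) ∨ (¬¬B → B)) = max(0, 0.5) = 0.5
Checking all 9 assignments confirms none give a value below 0.50.

0.50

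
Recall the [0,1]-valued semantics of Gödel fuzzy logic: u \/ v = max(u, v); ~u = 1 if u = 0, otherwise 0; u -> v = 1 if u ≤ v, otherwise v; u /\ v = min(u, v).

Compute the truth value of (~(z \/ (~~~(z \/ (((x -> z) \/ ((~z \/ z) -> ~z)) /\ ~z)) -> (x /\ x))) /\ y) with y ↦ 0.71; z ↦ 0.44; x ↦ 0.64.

0.00

(x -> z): 0.64 > 0.44, so result = 0.44
~z: Gödel ¬ of 0.44 = 0 (operand ≠ 0)
(~z \/ z) = max(0, 0.44) = 0.44
~z: Gödel ¬ of 0.44 = 0 (operand ≠ 0)
((~z \/ z) -> ~z): 0.44 > 0, so result = 0
((x -> z) \/ ((~z \/ z) -> ~z)) = max(0.44, 0) = 0.44
~z: Gödel ¬ of 0.44 = 0 (operand ≠ 0)
(((x -> z) \/ ((~z \/ z) -> ~z)) /\ ~z) = min(0.44, 0) = 0
(z \/ (((x -> z) \/ ((~z \/ z) -> ~z)) /\ ~z)) = max(0.44, 0) = 0.44
~(z \/ (((x -> z) \/ ((~z \/ z) -> ~z)) /\ ~z)): Gödel ¬ of 0.44 = 0 (operand ≠ 0)
~~(z \/ (((x -> z) \/ ((~z \/ z) -> ~z)) /\ ~z)): Gödel ¬ of 0 = 1 (operand is 0)
~~~(z \/ (((x -> z) \/ ((~z \/ z) -> ~z)) /\ ~z)): Gödel ¬ of 1 = 0 (operand ≠ 0)
(x /\ x) = min(0.64, 0.64) = 0.64
(~~~(z \/ (((x -> z) \/ ((~z \/ z) -> ~z)) /\ ~z)) -> (x /\ x)): 0 ≤ 0.64, so result = 1
(z \/ (~~~(z \/ (((x -> z) \/ ((~z \/ z) -> ~z)) /\ ~z)) -> (x /\ x))) = max(0.44, 1) = 1
~(z \/ (~~~(z \/ (((x -> z) \/ ((~z \/ z) -> ~z)) /\ ~z)) -> (x /\ x))): Gödel ¬ of 1 = 0 (operand ≠ 0)
(~(z \/ (~~~(z \/ (((x -> z) \/ ((~z \/ z) -> ~z)) /\ ~z)) -> (x /\ x))) /\ y) = min(0, 0.71) = 0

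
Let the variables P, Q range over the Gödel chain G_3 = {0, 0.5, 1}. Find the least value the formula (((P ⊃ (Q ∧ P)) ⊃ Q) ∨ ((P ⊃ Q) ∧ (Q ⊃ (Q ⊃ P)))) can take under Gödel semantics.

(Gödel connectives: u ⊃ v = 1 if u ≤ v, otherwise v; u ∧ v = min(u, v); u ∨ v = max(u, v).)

The minimum is attained at P = 0, Q = 0.5:
  (Q ∧ P) = min(0.5, 0) = 0
  (P ⊃ (Q ∧ P)): 0 ≤ 0, so result = 1
  ((P ⊃ (Q ∧ P)) ⊃ Q): 1 > 0.5, so result = 0.5
  (P ⊃ Q): 0 ≤ 0.5, so result = 1
  (Q ⊃ P): 0.5 > 0, so result = 0
  (Q ⊃ (Q ⊃ P)): 0.5 > 0, so result = 0
  ((P ⊃ Q) ∧ (Q ⊃ (Q ⊃ P))) = min(1, 0) = 0
  (((P ⊃ (Q ∧ P)) ⊃ Q) ∨ ((P ⊃ Q) ∧ (Q ⊃ (Q ⊃ P)))) = max(0.5, 0) = 0.5
Checking all 9 assignments confirms none give a value below 0.50.

0.50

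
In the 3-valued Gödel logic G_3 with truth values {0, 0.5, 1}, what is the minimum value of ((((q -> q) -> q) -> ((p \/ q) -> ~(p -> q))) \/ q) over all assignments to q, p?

0.50

The minimum is attained at q = 0.5, p = 0:
  (q -> q): 0.5 ≤ 0.5, so result = 1
  ((q -> q) -> q): 1 > 0.5, so result = 0.5
  (p \/ q) = max(0, 0.5) = 0.5
  (p -> q): 0 ≤ 0.5, so result = 1
  ~(p -> q): Gödel ¬ of 1 = 0 (operand ≠ 0)
  ((p \/ q) -> ~(p -> q)): 0.5 > 0, so result = 0
  (((q -> q) -> q) -> ((p \/ q) -> ~(p -> q))): 0.5 > 0, so result = 0
  ((((q -> q) -> q) -> ((p \/ q) -> ~(p -> q))) \/ q) = max(0, 0.5) = 0.5
Checking all 9 assignments confirms none give a value below 0.50.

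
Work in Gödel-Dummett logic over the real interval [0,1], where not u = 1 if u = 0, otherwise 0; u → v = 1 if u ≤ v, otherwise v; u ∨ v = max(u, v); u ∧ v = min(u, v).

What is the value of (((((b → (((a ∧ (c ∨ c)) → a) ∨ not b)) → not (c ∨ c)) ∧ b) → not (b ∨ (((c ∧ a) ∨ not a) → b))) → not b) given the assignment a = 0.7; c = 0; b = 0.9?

(c ∨ c) = max(0, 0) = 0
(a ∧ (c ∨ c)) = min(0.7, 0) = 0
((a ∧ (c ∨ c)) → a): 0 ≤ 0.7, so result = 1
not b: Gödel ¬ of 0.9 = 0 (operand ≠ 0)
(((a ∧ (c ∨ c)) → a) ∨ not b) = max(1, 0) = 1
(b → (((a ∧ (c ∨ c)) → a) ∨ not b)): 0.9 ≤ 1, so result = 1
(c ∨ c) = max(0, 0) = 0
not (c ∨ c): Gödel ¬ of 0 = 1 (operand is 0)
((b → (((a ∧ (c ∨ c)) → a) ∨ not b)) → not (c ∨ c)): 1 ≤ 1, so result = 1
(((b → (((a ∧ (c ∨ c)) → a) ∨ not b)) → not (c ∨ c)) ∧ b) = min(1, 0.9) = 0.9
(c ∧ a) = min(0, 0.7) = 0
not a: Gödel ¬ of 0.7 = 0 (operand ≠ 0)
((c ∧ a) ∨ not a) = max(0, 0) = 0
(((c ∧ a) ∨ not a) → b): 0 ≤ 0.9, so result = 1
(b ∨ (((c ∧ a) ∨ not a) → b)) = max(0.9, 1) = 1
not (b ∨ (((c ∧ a) ∨ not a) → b)): Gödel ¬ of 1 = 0 (operand ≠ 0)
((((b → (((a ∧ (c ∨ c)) → a) ∨ not b)) → not (c ∨ c)) ∧ b) → not (b ∨ (((c ∧ a) ∨ not a) → b))): 0.9 > 0, so result = 0
not b: Gödel ¬ of 0.9 = 0 (operand ≠ 0)
(((((b → (((a ∧ (c ∨ c)) → a) ∨ not b)) → not (c ∨ c)) ∧ b) → not (b ∨ (((c ∧ a) ∨ not a) → b))) → not b): 0 ≤ 0, so result = 1

1.00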